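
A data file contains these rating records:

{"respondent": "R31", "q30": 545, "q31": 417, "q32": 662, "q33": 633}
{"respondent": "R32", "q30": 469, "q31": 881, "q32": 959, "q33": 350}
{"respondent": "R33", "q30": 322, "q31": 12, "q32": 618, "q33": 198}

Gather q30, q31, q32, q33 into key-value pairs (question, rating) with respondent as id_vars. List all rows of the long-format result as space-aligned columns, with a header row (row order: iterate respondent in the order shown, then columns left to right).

Each (respondent, column) pair becomes one row: 3 × 4 = 12 rows.
For example, (R31, q30) → rating=545.

respondent  question  rating
R31         q30       545   
R31         q31       417   
R31         q32       662   
R31         q33       633   
R32         q30       469   
R32         q31       881   
R32         q32       959   
R32         q33       350   
R33         q30       322   
R33         q31       12    
R33         q32       618   
R33         q33       198   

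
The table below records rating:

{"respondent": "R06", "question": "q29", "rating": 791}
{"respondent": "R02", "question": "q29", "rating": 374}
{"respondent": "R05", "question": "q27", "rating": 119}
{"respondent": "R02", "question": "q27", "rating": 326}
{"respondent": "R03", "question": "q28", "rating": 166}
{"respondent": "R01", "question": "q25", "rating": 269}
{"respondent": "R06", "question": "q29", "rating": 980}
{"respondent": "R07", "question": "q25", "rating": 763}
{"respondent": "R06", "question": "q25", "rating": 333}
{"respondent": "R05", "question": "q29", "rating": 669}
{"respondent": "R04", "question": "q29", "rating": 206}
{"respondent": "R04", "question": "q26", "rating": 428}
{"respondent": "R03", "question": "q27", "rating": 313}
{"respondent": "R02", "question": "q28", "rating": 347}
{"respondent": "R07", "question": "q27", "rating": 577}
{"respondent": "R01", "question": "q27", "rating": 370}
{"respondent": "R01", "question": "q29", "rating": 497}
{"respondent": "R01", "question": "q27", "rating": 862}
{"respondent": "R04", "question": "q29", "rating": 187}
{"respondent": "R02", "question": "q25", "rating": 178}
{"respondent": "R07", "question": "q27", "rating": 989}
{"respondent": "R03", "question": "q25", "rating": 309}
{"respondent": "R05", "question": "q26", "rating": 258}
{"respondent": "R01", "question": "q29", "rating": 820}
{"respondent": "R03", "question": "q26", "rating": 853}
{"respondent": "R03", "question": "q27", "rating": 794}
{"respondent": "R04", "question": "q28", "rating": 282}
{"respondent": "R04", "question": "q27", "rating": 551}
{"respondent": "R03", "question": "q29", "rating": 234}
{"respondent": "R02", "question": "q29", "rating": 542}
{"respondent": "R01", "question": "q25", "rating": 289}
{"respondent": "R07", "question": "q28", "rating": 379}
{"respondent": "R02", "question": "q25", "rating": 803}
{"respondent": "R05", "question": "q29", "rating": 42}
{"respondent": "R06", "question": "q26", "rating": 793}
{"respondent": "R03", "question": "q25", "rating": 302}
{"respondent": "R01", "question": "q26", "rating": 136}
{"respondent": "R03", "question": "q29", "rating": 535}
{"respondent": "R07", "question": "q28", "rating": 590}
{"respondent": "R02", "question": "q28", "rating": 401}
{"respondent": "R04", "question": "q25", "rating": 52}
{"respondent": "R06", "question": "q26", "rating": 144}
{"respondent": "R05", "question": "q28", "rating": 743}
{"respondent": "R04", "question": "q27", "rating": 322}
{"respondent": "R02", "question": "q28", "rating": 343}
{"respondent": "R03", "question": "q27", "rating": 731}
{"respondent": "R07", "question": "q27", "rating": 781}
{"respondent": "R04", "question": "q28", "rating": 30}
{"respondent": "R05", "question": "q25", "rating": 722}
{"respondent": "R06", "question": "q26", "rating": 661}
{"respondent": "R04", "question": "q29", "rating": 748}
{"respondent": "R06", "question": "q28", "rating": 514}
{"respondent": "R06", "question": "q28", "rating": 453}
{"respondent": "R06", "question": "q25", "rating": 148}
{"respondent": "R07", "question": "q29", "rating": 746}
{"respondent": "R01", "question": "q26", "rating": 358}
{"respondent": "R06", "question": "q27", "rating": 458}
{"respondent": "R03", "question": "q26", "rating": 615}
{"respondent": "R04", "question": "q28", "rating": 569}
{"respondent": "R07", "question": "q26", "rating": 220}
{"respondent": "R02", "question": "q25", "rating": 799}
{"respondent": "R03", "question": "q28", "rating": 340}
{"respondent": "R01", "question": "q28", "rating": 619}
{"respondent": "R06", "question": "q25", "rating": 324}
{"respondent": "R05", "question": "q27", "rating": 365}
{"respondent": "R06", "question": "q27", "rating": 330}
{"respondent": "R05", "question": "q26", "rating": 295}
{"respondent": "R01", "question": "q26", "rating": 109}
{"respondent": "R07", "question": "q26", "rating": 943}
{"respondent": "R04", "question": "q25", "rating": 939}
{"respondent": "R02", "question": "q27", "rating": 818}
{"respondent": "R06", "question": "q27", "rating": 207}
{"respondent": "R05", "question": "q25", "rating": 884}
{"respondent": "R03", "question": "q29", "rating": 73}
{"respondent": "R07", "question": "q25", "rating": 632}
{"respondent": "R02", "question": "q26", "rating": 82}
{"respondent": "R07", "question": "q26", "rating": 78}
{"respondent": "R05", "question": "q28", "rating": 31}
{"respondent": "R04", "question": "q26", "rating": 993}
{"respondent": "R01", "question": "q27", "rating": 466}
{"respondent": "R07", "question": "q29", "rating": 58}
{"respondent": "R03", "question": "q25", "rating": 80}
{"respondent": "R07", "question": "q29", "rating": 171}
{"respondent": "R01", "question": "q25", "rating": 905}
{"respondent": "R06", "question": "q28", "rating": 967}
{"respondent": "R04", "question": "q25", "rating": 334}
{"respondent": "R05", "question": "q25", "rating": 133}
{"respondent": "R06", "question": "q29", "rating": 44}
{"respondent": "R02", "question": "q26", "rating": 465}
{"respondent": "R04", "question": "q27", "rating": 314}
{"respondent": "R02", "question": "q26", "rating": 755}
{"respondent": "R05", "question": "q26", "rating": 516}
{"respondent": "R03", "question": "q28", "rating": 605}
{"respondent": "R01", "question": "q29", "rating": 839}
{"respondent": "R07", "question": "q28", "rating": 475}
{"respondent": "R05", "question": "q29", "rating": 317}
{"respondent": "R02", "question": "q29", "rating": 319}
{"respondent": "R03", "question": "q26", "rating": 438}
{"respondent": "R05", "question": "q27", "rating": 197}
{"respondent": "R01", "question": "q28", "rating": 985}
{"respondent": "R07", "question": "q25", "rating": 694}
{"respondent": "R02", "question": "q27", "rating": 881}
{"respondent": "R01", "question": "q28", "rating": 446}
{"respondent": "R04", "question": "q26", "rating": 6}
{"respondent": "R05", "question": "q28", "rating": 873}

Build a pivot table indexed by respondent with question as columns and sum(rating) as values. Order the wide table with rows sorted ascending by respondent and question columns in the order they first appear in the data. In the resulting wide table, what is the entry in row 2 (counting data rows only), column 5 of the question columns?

With rows sorted ascending by respondent, row 2 is respondent=R02. question columns in first-appearance order: q29, q27, q28, q25, q26; column 5 is q26.
Long rows with respondent=R02, question=q26: 82 + 465 + 755 = 1302.

1302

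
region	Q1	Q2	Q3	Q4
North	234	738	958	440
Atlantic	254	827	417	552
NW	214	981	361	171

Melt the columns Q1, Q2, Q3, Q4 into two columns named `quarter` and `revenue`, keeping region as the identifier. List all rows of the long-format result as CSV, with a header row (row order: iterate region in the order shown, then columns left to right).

region,quarter,revenue
North,Q1,234
North,Q2,738
North,Q3,958
North,Q4,440
Atlantic,Q1,254
Atlantic,Q2,827
Atlantic,Q3,417
Atlantic,Q4,552
NW,Q1,214
NW,Q2,981
NW,Q3,361
NW,Q4,171

Each (region, column) pair becomes one row: 3 × 4 = 12 rows.
For example, (North, Q1) → revenue=234.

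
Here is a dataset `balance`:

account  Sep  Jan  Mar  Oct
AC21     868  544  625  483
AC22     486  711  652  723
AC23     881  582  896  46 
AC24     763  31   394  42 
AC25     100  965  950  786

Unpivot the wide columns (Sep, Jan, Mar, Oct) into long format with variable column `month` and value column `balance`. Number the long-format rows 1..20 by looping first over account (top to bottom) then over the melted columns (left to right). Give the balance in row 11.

20 rows total (5 × 4). Row 11: index ⌊(11-1)/4⌋ = 2 into account → AC23; (11-1) mod 4 = 2 into the melted columns → Mar.
So row 11 is (AC23, Mar, 896); balance = 896.

896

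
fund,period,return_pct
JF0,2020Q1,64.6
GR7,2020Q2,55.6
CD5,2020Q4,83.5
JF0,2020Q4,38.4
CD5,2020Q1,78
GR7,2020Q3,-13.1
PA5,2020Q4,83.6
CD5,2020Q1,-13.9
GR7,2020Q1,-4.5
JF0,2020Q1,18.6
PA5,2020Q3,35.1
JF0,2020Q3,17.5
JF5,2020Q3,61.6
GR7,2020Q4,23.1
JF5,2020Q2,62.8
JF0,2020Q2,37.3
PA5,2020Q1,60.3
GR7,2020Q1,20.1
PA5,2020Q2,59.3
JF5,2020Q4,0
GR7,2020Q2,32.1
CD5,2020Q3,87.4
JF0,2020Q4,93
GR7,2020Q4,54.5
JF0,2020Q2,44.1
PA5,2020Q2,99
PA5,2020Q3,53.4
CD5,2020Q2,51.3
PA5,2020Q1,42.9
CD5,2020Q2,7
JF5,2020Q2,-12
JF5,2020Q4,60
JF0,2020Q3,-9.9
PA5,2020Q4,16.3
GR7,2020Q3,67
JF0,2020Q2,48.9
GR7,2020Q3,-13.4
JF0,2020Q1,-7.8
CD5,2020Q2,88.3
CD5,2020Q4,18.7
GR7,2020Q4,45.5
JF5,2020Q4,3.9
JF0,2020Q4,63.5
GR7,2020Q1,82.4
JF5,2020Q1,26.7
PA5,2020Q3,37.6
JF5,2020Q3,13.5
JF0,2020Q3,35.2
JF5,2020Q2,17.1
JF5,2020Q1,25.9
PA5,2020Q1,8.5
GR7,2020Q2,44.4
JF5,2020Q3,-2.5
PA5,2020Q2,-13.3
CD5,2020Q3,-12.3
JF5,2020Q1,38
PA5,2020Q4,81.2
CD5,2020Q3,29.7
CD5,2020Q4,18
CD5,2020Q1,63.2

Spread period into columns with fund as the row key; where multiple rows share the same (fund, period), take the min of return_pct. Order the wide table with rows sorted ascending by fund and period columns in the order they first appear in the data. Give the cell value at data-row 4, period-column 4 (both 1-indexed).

With rows sorted ascending by fund, row 4 is fund=JF5. period columns in first-appearance order: 2020Q1, 2020Q2, 2020Q4, 2020Q3; column 4 is 2020Q3.
Long rows with fund=JF5, period=2020Q3: min(61.6, 13.5, -2.5) = -2.5.

-2.5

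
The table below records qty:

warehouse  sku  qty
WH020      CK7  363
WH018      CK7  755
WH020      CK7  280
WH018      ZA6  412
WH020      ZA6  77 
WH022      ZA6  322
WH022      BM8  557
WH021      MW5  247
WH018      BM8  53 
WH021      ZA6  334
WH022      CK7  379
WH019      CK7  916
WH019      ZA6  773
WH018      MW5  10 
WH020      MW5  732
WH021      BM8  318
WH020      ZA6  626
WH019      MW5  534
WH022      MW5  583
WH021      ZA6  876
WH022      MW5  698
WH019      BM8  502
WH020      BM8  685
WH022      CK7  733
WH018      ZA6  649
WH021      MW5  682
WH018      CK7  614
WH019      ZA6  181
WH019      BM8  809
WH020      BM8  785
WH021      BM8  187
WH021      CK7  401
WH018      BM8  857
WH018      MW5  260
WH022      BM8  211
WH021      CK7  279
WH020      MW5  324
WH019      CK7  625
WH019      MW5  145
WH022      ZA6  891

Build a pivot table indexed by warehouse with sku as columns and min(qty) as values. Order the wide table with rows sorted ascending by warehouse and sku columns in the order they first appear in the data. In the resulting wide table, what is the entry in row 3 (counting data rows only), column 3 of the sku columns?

With rows sorted ascending by warehouse, row 3 is warehouse=WH020. sku columns in first-appearance order: CK7, ZA6, BM8, MW5; column 3 is BM8.
Long rows with warehouse=WH020, sku=BM8: min(685, 785) = 685.

685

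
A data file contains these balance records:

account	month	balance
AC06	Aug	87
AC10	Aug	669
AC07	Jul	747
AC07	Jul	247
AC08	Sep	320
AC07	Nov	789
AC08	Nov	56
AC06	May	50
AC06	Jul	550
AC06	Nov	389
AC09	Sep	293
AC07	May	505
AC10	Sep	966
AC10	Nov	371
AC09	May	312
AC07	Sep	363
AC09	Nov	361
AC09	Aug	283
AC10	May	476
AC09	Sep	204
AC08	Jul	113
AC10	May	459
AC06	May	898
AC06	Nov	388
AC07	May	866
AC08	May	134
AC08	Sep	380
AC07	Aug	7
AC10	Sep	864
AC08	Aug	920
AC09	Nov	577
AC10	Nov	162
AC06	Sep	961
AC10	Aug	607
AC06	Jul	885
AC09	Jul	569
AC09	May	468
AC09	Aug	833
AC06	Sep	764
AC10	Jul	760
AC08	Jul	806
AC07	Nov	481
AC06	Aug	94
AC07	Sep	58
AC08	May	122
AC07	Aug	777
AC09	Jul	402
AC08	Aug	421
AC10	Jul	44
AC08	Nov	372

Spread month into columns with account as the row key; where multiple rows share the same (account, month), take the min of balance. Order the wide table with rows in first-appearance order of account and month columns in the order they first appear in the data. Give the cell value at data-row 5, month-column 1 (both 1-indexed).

With rows in first-appearance order of account, row 5 is account=AC09. month columns in first-appearance order: Aug, Jul, Sep, Nov, May; column 1 is Aug.
Long rows with account=AC09, month=Aug: min(283, 833) = 283.

283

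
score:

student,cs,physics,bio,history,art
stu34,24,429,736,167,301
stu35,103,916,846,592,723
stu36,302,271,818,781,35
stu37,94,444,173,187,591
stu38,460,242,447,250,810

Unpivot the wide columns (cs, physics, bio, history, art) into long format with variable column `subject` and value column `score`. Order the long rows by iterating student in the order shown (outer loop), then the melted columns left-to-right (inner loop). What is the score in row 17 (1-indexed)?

444

25 rows total (5 × 5). Row 17: index ⌊(17-1)/5⌋ = 3 into student → stu37; (17-1) mod 5 = 1 into the melted columns → physics.
So row 17 is (stu37, physics, 444); score = 444.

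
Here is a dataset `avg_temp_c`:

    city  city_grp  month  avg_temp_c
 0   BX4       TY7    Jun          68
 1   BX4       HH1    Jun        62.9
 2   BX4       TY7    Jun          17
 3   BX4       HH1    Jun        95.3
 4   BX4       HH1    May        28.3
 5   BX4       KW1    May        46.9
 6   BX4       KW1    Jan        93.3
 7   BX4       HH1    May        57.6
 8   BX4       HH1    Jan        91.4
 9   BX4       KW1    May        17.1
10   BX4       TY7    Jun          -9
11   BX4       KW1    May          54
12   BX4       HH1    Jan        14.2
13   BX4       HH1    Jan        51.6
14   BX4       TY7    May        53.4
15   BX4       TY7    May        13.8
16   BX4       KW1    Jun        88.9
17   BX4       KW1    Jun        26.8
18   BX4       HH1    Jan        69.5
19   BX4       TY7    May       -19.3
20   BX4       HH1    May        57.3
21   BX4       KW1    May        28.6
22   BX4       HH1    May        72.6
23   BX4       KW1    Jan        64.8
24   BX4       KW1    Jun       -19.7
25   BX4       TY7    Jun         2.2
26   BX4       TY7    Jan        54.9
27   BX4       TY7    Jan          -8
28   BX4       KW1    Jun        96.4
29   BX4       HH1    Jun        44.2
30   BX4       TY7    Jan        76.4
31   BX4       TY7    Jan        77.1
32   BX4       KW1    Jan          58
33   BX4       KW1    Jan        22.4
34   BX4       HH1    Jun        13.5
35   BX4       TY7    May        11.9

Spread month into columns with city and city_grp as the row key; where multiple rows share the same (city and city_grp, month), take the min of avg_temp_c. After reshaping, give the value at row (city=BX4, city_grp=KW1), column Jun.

-19.7

Rows with city=BX4, city_grp=KW1 and month=Jun: avg_temp_c values are 88.9, 26.8, -19.7, 96.4.
min(88.9, 26.8, -19.7, 96.4) = -19.7.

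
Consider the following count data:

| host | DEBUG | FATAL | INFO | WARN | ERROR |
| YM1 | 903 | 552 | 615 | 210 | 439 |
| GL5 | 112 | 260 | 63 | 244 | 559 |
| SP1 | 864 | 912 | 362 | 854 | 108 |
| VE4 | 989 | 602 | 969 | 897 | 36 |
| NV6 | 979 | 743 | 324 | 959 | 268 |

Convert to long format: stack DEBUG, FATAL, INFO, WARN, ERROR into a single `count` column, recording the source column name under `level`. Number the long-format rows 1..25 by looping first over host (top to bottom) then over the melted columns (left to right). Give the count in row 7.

25 rows total (5 × 5). Row 7: index ⌊(7-1)/5⌋ = 1 into host → GL5; (7-1) mod 5 = 1 into the melted columns → FATAL.
So row 7 is (GL5, FATAL, 260); count = 260.

260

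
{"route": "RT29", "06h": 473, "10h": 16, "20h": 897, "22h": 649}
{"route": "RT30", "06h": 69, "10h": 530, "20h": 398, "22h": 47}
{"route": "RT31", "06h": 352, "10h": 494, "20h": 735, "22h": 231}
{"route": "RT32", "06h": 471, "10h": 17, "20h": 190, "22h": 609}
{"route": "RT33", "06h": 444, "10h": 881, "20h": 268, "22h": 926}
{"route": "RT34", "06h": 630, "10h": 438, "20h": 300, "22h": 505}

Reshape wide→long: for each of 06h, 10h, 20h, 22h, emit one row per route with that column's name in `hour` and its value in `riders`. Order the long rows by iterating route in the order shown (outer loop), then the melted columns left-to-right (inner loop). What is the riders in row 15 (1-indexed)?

24 rows total (6 × 4). Row 15: index ⌊(15-1)/4⌋ = 3 into route → RT32; (15-1) mod 4 = 2 into the melted columns → 20h.
So row 15 is (RT32, 20h, 190); riders = 190.

190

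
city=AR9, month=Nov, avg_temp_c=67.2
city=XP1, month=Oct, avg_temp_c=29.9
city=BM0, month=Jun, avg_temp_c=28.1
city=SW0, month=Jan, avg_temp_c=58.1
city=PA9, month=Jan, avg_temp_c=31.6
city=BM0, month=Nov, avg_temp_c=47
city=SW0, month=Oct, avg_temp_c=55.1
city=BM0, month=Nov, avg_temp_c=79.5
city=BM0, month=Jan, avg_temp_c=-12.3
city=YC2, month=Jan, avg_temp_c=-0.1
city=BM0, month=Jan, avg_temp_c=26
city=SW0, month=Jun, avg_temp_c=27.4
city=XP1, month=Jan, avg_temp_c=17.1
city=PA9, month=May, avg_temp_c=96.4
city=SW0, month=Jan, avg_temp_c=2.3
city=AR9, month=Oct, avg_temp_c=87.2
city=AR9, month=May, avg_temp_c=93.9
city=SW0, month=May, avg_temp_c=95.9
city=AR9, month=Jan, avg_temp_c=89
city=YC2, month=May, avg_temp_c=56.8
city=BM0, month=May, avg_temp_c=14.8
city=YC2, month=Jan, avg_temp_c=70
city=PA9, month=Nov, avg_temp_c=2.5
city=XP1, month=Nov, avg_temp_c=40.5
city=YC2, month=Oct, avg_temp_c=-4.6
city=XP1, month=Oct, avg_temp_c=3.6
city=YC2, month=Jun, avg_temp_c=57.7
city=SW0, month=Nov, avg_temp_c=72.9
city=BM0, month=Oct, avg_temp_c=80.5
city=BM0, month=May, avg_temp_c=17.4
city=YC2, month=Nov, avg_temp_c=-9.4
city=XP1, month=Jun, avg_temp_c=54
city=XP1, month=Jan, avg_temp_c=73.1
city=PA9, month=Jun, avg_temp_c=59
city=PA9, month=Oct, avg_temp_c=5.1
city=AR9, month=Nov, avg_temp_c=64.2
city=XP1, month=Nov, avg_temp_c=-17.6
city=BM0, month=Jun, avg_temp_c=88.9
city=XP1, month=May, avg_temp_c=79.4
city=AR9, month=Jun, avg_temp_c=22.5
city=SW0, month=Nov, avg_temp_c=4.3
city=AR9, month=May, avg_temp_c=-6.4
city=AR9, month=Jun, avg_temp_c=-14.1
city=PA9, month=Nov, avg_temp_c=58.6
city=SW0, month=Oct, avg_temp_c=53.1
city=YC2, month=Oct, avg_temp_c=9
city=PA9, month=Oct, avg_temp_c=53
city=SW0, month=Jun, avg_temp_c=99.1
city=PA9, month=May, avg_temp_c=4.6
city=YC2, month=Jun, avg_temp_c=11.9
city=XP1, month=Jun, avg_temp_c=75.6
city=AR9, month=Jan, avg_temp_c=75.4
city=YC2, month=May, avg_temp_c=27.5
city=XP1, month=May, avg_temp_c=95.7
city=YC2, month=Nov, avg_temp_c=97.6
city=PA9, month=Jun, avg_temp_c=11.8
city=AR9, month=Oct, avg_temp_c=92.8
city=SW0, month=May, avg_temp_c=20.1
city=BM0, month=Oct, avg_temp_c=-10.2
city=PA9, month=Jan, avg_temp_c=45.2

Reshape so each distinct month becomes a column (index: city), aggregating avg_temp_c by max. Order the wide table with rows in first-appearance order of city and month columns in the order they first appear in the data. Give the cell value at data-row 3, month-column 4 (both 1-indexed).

With rows in first-appearance order of city, row 3 is city=BM0. month columns in first-appearance order: Nov, Oct, Jun, Jan, May; column 4 is Jan.
Long rows with city=BM0, month=Jan: max(-12.3, 26) = 26.

26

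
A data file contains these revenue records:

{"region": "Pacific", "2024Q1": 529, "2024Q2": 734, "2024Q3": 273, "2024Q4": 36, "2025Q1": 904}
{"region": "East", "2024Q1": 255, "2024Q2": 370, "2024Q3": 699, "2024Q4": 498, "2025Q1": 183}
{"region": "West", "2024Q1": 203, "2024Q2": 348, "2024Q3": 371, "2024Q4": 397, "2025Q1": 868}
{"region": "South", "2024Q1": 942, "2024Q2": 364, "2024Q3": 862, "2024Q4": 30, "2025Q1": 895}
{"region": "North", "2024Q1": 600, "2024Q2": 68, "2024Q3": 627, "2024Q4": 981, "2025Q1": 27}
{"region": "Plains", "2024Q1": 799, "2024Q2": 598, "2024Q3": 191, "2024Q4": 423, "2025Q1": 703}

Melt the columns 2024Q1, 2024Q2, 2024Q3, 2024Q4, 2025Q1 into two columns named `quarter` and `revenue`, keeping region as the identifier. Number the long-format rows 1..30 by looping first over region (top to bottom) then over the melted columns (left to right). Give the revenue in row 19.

30 rows total (6 × 5). Row 19: index ⌊(19-1)/5⌋ = 3 into region → South; (19-1) mod 5 = 3 into the melted columns → 2024Q4.
So row 19 is (South, 2024Q4, 30); revenue = 30.

30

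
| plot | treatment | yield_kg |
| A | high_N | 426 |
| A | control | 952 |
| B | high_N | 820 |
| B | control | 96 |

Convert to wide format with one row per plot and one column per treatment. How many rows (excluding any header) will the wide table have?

2 distinct plot values → 2 rows.

2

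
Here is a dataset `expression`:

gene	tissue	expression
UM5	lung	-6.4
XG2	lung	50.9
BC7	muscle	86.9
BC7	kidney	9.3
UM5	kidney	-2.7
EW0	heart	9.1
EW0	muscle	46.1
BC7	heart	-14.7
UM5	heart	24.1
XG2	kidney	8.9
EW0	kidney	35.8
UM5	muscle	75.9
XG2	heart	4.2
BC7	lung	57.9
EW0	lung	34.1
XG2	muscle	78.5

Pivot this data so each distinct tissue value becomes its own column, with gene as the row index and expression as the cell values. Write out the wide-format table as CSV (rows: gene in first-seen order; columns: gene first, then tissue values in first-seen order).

gene,lung,muscle,kidney,heart
UM5,-6.4,75.9,-2.7,24.1
XG2,50.9,78.5,8.9,4.2
BC7,57.9,86.9,9.3,-14.7
EW0,34.1,46.1,35.8,9.1

Columns: gene plus the 4 distinct tissue values (lung, muscle, kidney, heart).
For example, row UM5 column lung takes expression=-6.4 from the long row (UM5, lung).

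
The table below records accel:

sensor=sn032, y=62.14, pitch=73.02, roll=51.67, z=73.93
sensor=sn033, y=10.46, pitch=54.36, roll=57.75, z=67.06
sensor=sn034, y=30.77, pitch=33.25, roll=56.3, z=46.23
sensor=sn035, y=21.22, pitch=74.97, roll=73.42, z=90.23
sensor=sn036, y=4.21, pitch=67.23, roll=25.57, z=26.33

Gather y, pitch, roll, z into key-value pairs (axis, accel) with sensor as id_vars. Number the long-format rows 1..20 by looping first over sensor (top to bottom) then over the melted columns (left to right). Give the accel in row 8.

20 rows total (5 × 4). Row 8: index ⌊(8-1)/4⌋ = 1 into sensor → sn033; (8-1) mod 4 = 3 into the melted columns → z.
So row 8 is (sn033, z, 67.06); accel = 67.06.

67.06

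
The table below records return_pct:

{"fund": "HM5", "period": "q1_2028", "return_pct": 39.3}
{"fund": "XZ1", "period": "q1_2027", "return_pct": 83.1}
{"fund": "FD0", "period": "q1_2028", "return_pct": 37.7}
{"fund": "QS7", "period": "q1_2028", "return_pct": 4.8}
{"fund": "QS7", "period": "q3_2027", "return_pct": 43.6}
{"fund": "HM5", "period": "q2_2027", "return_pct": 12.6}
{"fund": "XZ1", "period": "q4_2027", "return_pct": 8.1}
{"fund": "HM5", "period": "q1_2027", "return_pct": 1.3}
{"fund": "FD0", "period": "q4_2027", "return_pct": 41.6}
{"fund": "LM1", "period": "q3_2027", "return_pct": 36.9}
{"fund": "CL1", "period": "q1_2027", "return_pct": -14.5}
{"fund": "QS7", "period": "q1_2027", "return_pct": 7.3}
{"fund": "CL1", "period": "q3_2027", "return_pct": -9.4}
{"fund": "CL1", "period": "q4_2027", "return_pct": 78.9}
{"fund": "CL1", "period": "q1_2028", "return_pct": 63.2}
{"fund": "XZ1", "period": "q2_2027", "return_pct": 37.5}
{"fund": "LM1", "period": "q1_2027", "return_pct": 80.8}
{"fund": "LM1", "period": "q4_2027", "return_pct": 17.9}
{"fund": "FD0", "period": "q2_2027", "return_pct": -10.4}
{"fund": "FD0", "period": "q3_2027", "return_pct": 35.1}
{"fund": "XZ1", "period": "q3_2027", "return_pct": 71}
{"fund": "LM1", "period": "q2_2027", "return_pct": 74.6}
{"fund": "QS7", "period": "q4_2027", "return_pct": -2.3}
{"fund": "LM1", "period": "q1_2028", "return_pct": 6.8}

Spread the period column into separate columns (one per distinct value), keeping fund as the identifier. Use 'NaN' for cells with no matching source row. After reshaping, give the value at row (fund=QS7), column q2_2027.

NaN

No long-format row has fund=QS7 and period=q2_2027, so the cell is NaN.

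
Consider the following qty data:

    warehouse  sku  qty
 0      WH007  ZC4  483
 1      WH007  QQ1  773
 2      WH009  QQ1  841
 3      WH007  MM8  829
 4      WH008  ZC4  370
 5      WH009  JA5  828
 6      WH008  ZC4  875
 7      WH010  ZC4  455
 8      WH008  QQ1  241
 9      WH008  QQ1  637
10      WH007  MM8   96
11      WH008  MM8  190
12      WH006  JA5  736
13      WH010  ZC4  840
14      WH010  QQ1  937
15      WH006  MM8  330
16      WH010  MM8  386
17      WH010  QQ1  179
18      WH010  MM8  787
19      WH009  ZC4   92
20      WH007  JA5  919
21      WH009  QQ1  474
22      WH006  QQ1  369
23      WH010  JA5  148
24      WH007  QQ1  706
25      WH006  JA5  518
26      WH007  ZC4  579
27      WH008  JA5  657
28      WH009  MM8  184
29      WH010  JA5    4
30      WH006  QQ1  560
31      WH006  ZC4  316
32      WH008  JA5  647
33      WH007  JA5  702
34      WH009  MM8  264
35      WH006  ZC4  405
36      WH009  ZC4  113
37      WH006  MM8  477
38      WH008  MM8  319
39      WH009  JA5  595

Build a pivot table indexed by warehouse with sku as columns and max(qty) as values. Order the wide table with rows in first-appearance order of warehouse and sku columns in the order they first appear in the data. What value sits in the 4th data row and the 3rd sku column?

787

With rows in first-appearance order of warehouse, row 4 is warehouse=WH010. sku columns in first-appearance order: ZC4, QQ1, MM8, JA5; column 3 is MM8.
Long rows with warehouse=WH010, sku=MM8: max(386, 787) = 787.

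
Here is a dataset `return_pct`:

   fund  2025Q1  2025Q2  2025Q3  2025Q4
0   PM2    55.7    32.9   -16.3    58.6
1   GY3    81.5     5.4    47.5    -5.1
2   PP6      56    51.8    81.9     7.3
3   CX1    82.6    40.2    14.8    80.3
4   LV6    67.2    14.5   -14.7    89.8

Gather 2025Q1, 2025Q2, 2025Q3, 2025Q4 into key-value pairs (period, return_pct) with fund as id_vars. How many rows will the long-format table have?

20

5 fund values × 4 melted columns = 20 rows.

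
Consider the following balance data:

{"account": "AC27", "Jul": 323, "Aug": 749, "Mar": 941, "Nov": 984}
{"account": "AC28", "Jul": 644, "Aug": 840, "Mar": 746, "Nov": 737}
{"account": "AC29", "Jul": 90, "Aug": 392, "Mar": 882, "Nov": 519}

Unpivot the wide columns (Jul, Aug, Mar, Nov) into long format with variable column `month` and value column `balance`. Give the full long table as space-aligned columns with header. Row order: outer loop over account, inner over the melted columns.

Each (account, column) pair becomes one row: 3 × 4 = 12 rows.
For example, (AC27, Jul) → balance=323.

account  month  balance
AC27     Jul    323    
AC27     Aug    749    
AC27     Mar    941    
AC27     Nov    984    
AC28     Jul    644    
AC28     Aug    840    
AC28     Mar    746    
AC28     Nov    737    
AC29     Jul    90     
AC29     Aug    392    
AC29     Mar    882    
AC29     Nov    519    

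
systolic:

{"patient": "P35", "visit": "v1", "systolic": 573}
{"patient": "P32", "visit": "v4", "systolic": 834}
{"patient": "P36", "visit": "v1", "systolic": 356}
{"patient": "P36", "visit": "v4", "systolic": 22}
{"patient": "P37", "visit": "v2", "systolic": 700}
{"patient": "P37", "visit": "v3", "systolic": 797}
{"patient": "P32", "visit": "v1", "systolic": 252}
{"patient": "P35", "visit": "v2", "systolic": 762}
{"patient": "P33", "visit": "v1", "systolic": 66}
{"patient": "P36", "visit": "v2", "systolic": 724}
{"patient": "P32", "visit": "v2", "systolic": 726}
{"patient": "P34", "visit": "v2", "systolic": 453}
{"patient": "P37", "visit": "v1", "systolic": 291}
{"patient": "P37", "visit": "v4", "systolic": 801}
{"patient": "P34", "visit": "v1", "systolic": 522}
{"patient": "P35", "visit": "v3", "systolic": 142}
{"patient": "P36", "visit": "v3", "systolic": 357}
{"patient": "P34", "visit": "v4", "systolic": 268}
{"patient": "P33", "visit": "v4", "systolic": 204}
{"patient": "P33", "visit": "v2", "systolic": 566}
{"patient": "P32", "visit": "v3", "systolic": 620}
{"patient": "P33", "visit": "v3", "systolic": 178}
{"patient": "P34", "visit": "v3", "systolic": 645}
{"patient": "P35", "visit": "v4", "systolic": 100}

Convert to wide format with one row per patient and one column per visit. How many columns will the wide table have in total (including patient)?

5

1 column for patient plus 4 distinct visit values → 5 columns.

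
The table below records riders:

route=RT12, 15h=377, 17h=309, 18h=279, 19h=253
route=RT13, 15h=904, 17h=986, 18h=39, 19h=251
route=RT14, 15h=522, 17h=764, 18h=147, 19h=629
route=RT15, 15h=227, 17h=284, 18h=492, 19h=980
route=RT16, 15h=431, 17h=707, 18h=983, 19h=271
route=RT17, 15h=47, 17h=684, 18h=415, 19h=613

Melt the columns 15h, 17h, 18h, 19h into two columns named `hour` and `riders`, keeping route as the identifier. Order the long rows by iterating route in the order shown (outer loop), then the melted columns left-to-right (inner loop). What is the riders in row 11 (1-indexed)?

147

24 rows total (6 × 4). Row 11: index ⌊(11-1)/4⌋ = 2 into route → RT14; (11-1) mod 4 = 2 into the melted columns → 18h.
So row 11 is (RT14, 18h, 147); riders = 147.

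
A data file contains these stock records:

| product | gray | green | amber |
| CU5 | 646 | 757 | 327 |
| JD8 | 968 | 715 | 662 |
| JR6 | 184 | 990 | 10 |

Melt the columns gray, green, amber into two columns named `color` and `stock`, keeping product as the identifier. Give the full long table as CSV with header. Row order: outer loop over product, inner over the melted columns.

Each (product, column) pair becomes one row: 3 × 3 = 9 rows.
For example, (CU5, gray) → stock=646.

product,color,stock
CU5,gray,646
CU5,green,757
CU5,amber,327
JD8,gray,968
JD8,green,715
JD8,amber,662
JR6,gray,184
JR6,green,990
JR6,amber,10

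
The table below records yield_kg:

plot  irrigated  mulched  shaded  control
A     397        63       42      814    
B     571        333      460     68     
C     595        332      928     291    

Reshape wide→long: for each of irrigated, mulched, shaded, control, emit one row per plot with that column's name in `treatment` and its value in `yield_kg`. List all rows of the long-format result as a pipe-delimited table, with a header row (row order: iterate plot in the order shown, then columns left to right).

Each (plot, column) pair becomes one row: 3 × 4 = 12 rows.
For example, (A, irrigated) → yield_kg=397.

| plot | treatment | yield_kg |
| A | irrigated | 397 |
| A | mulched | 63 |
| A | shaded | 42 |
| A | control | 814 |
| B | irrigated | 571 |
| B | mulched | 333 |
| B | shaded | 460 |
| B | control | 68 |
| C | irrigated | 595 |
| C | mulched | 332 |
| C | shaded | 928 |
| C | control | 291 |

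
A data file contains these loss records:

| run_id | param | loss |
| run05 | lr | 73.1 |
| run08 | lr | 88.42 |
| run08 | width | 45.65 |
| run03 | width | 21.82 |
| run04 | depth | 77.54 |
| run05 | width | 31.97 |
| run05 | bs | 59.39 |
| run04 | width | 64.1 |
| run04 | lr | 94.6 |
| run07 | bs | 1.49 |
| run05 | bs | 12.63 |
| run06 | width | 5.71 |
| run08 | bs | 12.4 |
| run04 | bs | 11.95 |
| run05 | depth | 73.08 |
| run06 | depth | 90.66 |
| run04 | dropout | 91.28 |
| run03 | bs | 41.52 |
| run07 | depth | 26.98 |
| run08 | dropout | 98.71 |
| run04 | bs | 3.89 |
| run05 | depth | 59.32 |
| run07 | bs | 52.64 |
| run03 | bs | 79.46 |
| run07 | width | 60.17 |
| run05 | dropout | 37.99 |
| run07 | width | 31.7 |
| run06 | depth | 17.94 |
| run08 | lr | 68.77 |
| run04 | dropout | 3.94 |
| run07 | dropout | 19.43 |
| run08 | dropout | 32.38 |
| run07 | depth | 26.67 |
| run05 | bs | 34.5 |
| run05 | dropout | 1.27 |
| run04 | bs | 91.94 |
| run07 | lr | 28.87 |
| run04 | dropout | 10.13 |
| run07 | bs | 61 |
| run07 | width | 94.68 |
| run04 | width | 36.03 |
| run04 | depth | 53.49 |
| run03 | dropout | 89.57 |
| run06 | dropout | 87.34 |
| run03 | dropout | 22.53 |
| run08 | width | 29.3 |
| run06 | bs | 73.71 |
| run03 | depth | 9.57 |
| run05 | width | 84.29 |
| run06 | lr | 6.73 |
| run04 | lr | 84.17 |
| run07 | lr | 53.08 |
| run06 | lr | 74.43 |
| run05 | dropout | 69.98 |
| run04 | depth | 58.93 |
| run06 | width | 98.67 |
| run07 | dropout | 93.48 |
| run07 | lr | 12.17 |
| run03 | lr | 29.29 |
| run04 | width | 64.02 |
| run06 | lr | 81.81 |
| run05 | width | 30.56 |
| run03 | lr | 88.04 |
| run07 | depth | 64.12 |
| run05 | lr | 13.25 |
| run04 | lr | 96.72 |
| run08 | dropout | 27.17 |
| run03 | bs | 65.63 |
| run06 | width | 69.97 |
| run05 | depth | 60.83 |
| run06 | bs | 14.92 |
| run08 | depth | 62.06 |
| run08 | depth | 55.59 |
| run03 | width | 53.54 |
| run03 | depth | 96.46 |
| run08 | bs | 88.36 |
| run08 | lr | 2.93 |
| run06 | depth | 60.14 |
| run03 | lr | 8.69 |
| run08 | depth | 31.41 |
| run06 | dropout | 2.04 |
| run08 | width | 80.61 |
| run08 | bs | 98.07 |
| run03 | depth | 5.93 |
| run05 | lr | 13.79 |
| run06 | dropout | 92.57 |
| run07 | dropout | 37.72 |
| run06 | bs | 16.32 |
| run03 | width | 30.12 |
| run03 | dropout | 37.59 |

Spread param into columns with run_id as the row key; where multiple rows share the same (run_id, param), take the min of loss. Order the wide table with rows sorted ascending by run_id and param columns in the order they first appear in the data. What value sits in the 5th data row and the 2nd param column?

With rows sorted ascending by run_id, row 5 is run_id=run07. param columns in first-appearance order: lr, width, depth, bs, dropout; column 2 is width.
Long rows with run_id=run07, param=width: min(60.17, 31.7, 94.68) = 31.7.

31.7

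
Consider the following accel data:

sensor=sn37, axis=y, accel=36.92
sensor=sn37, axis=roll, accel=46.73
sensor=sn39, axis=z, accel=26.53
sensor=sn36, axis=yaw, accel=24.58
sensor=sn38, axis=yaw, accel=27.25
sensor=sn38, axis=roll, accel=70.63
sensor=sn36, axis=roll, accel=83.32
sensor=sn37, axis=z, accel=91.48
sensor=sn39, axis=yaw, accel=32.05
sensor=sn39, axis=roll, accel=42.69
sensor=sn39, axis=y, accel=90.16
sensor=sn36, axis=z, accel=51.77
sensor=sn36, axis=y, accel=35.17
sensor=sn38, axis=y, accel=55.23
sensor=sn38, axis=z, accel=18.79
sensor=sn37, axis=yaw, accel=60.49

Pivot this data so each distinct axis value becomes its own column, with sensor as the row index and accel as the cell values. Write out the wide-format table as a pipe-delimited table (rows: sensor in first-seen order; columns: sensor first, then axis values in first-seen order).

| sensor | y | roll | z | yaw |
| sn37 | 36.92 | 46.73 | 91.48 | 60.49 |
| sn39 | 90.16 | 42.69 | 26.53 | 32.05 |
| sn36 | 35.17 | 83.32 | 51.77 | 24.58 |
| sn38 | 55.23 | 70.63 | 18.79 | 27.25 |

Columns: sensor plus the 4 distinct axis values (y, roll, z, yaw).
For example, row sn37 column y takes accel=36.92 from the long row (sn37, y).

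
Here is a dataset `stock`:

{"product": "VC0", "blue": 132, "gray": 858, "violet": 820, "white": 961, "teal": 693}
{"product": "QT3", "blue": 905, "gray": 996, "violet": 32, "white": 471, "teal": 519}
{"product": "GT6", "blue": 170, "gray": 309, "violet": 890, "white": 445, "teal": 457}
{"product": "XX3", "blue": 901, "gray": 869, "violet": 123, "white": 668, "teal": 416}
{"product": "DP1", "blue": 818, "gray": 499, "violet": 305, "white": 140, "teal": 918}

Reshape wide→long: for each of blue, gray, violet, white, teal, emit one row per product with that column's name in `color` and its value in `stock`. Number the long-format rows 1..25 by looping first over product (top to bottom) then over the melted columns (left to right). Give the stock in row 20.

25 rows total (5 × 5). Row 20: index ⌊(20-1)/5⌋ = 3 into product → XX3; (20-1) mod 5 = 4 into the melted columns → teal.
So row 20 is (XX3, teal, 416); stock = 416.

416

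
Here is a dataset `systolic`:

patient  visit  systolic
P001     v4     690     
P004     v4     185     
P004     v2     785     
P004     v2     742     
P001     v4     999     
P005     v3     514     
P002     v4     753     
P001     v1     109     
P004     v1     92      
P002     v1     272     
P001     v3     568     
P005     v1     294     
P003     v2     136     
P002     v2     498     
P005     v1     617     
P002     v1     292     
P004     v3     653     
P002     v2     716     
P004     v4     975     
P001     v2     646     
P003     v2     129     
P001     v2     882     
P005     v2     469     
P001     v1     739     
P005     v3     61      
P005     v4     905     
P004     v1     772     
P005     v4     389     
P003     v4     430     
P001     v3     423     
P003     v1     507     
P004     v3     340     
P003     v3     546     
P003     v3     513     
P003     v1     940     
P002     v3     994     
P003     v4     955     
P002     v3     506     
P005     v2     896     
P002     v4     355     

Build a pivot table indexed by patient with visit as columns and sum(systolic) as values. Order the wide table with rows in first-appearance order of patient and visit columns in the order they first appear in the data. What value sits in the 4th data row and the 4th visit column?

564

With rows in first-appearance order of patient, row 4 is patient=P002. visit columns in first-appearance order: v4, v2, v3, v1; column 4 is v1.
Long rows with patient=P002, visit=v1: 272 + 292 = 564.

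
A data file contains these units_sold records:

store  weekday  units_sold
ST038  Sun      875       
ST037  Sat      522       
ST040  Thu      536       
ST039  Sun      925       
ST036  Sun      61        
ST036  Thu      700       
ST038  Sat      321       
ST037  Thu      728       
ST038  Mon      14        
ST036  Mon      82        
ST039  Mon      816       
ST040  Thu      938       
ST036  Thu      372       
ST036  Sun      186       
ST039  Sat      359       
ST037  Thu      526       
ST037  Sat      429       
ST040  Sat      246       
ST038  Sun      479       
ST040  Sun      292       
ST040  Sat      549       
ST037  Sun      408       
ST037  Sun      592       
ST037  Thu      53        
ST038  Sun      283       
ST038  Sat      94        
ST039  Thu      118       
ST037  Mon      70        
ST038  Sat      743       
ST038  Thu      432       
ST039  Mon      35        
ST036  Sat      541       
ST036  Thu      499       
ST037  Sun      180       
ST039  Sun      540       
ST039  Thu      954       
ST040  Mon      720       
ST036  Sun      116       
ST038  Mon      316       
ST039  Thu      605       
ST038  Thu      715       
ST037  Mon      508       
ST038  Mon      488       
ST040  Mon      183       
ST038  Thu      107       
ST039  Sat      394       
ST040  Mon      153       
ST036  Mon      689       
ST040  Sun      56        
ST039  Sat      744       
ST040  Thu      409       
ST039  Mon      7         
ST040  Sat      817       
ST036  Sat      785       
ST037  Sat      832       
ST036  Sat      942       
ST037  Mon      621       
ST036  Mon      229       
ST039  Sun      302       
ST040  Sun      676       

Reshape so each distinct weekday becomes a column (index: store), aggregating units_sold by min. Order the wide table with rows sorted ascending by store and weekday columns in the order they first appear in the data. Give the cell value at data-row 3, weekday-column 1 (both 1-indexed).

With rows sorted ascending by store, row 3 is store=ST038. weekday columns in first-appearance order: Sun, Sat, Thu, Mon; column 1 is Sun.
Long rows with store=ST038, weekday=Sun: min(875, 479, 283) = 283.

283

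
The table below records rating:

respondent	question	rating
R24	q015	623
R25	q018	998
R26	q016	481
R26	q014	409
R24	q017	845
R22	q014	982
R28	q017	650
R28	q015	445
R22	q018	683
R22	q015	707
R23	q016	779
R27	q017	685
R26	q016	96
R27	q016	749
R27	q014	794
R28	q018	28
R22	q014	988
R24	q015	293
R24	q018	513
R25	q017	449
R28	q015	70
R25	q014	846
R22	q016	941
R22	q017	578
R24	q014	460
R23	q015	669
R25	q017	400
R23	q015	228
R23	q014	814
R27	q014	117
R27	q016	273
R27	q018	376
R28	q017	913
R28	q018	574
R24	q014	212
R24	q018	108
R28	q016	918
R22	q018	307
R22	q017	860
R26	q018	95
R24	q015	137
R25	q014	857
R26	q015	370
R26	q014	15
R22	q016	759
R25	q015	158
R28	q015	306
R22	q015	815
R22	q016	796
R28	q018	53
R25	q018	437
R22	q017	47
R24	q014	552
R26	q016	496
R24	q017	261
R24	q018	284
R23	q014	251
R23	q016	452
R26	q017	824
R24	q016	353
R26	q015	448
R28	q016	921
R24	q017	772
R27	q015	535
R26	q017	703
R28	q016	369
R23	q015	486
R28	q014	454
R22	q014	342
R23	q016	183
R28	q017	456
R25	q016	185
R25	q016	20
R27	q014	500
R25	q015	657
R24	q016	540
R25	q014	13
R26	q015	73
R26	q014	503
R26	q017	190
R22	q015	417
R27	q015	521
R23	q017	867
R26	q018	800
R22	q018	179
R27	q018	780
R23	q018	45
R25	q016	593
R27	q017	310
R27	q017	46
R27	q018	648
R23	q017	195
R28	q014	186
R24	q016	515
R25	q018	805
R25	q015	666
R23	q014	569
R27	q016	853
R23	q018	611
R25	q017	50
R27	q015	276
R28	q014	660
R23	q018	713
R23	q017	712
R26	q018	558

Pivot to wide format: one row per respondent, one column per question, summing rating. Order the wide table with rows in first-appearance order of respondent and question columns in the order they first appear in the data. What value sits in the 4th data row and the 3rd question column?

With rows in first-appearance order of respondent, row 4 is respondent=R22. question columns in first-appearance order: q015, q018, q016, q014, q017; column 3 is q016.
Long rows with respondent=R22, question=q016: 941 + 759 + 796 = 2496.

2496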